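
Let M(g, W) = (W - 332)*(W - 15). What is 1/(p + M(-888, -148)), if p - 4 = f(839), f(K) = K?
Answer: 1/79083 ≈ 1.2645e-5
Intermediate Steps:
p = 843 (p = 4 + 839 = 843)
M(g, W) = (-332 + W)*(-15 + W)
1/(p + M(-888, -148)) = 1/(843 + (4980 + (-148)² - 347*(-148))) = 1/(843 + (4980 + 21904 + 51356)) = 1/(843 + 78240) = 1/79083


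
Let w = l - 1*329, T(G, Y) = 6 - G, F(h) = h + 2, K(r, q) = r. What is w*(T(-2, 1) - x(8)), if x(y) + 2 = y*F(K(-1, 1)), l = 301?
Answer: -56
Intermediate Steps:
F(h) = 2 + h
w = -28 (w = 301 - 1*329 = 301 - 329 = -28)
x(y) = -2 + y (x(y) = -2 + y*(2 - 1) = -2 + y*1 = -2 + y)
w*(T(-2, 1) - x(8)) = -28*((6 - 1*(-2)) - (-2 + 8)) = -28*((6 + 2) - 1*6) = -28*(8 - 6) = -28*2 = -56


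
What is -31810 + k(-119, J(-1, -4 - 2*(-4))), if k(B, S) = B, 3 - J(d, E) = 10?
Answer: -31929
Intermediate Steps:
J(d, E) = -7 (J(d, E) = 3 - 1*10 = 3 - 10 = -7)
-31810 + k(-119, J(-1, -4 - 2*(-4))) = -31810 - 119 = -31929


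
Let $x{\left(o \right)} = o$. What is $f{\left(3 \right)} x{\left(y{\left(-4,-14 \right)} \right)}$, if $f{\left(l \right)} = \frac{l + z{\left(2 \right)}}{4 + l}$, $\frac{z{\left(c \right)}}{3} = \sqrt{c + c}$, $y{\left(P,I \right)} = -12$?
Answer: $- \frac{108}{7} \approx -15.429$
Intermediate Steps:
$z{\left(c \right)} = 3 \sqrt{2} \sqrt{c}$ ($z{\left(c \right)} = 3 \sqrt{c + c} = 3 \sqrt{2 c} = 3 \sqrt{2} \sqrt{c}$)
$f{\left(l \right)} = \frac{6 + l}{4 + l}$ ($f{\left(l \right)} = \frac{l + 3 \sqrt{2} \sqrt{2}}{4 + l} = \frac{l + 6}{4 + l} = \frac{6 + l}{4 + l}$)
$f{\left(3 \right)} x{\left(y{\left(-4,-14 \right)} \right)} = \frac{6 + 3}{4 + 3} \left(-12\right) = \frac{1}{7} \cdot 9 \left(-12\right) = \frac{9}{7} \left(-12\right) = - \frac{108}{7}$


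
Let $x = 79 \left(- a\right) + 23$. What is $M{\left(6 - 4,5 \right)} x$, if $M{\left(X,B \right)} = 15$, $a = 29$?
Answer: $-34020$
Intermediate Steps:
$x = -2268$ ($x = 79 \left(\left(-1\right) 29\right) + 23 = 79 \left(-29\right) + 23 = -2291 + 23 = -2268$)
$M{\left(6 - 4,5 \right)} x = 15 \left(-2268\right) = -34020$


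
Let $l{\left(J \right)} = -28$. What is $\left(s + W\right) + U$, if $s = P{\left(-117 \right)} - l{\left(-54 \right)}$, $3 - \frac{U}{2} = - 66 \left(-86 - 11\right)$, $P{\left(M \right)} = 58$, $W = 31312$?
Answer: $18600$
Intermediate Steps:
$U = -12798$ ($U = 6 - 2 \left(- 66 \left(-86 - 11\right)\right) = 6 - 2 \left(\left(-66\right) \left(-97\right)\right) = 6 - 12804 = -12798$)
$s = 86$ ($s = 58 - -28 = 58 + 28 = 86$)
$\left(s + W\right) + U = \left(86 + 31312\right) - 12798 = 31398 - 12798 = 18600$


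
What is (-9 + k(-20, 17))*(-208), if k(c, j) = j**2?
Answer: -58240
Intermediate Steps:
(-9 + k(-20, 17))*(-208) = (-9 + 17**2)*(-208) = (-9 + 289)*(-208) = 280*(-208) = -58240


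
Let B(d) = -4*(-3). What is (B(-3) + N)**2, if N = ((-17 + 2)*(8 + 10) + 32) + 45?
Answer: 32761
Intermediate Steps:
N = -193 (N = (-15*18 + 32) + 45 = (-270 + 32) + 45 = -238 + 45 = -193)
B(d) = 12 (B(d) = -1*(-12) = 12)
(B(-3) + N)**2 = (12 - 193)**2 = (-181)**2 = 32761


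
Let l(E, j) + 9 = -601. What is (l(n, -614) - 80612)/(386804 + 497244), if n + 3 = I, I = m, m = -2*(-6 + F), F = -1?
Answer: -40611/442024 ≈ -0.091875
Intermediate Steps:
m = 14 (m = -2*(-6 - 1) = -2*(-7) = 14)
I = 14
n = 11 (n = -3 + 14 = 11)
l(E, j) = -610 (l(E, j) = -9 - 601 = -610)
(l(n, -614) - 80612)/(386804 + 497244) = (-610 - 80612)/(386804 + 497244) = -81222/884048 = -81222*1/884048 = -40611/442024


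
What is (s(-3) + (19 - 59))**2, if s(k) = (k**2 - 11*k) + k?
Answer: 1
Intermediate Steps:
s(k) = k**2 - 10*k
(s(-3) + (19 - 59))**2 = (-3*(-10 - 3) + (19 - 59))**2 = (-3*(-13) - 40)**2 = (39 - 40)**2 = (-1)**2 = 1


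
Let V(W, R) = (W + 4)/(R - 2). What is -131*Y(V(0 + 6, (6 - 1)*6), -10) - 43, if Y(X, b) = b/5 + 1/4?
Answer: 745/4 ≈ 186.25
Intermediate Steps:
V(W, R) = (4 + W)/(-2 + R)
Y(X, b) = ¼ + b/5 (Y(X, b) = b*(⅕) + 1*(¼) = b/5 + ¼ = ¼ + b/5)
-131*Y(V(0 + 6, (6 - 1)*6), -10) - 43 = -131*(¼ + (⅕)*(-10)) - 43 = -131*(¼ - 2) - 43 = -131*(-7/4) - 43 = 917/4 - 43 = 745/4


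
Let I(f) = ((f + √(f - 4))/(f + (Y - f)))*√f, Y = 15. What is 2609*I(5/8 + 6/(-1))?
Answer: -2609*√129/24 - 112187*I*√86/480 ≈ -1234.7 - 2167.5*I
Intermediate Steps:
I(f) = √f*(f/15 + √(-4 + f)/15) (I(f) = ((f + √(f - 4))/(f + (15 - f)))*√f = ((f + √(-4 + f))/15)*√f = ((f + √(-4 + f))*(1/15))*√f = (f/15 + √(-4 + f)/15)*√f = √f*(f/15 + √(-4 + f)/15))
2609*I(5/8 + 6/(-1)) = 2609*(√(5/8 + 6/(-1))*((5/8 + 6/(-1)) + √(-4 + (5/8 + 6/(-1))))/15) = 2609*(√(5*(⅛) + 6*(-1))*((5*(⅛) + 6*(-1)) + √(-4 + (5*(⅛) + 6*(-1))))/15) = 2609*(√(5/8 - 6)*((5/8 - 6) + √(-4 + (5/8 - 6)))/15) = 2609*(√(-43/8)*(-43/8 + √(-4 - 43/8))/15) = 2609*((I*√86/4)*(-43/8 + √(-75/8))/15) = 2609*((I*√86/4)*(-43/8 + 5*I*√6/4)/15) = 2609*(I*√86*(-43/8 + 5*I*√6/4)/60) = 2609*I*√86*(-43/8 + 5*I*√6/4)/60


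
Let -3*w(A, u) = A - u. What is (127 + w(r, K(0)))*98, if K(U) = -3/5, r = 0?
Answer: 62132/5 ≈ 12426.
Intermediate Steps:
K(U) = -3/5 (K(U) = -3*1/5 = -3/5)
w(A, u) = -A/3 + u/3 (w(A, u) = -(A - u)/3 = -A/3 + u/3)
(127 + w(r, K(0)))*98 = (127 + (-1/3*0 + (1/3)*(-3/5)))*98 = (127 + (0 - 1/5))*98 = (127 - 1/5)*98 = (634/5)*98 = 62132/5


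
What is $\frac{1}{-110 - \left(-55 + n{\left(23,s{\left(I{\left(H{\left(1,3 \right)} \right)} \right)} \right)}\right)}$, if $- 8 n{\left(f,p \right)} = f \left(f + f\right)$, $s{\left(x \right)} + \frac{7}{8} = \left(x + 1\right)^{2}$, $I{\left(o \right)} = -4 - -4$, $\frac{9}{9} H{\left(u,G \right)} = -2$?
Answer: $\frac{4}{309} \approx 0.012945$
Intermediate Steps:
$H{\left(u,G \right)} = -2$
$I{\left(o \right)} = 0$ ($I{\left(o \right)} = -4 + 4 = 0$)
$s{\left(x \right)} = - \frac{7}{8} + \left(1 + x\right)^{2}$ ($s{\left(x \right)} = - \frac{7}{8} + \left(x + 1\right)^{2} = - \frac{7}{8} + \left(1 + x\right)^{2}$)
$n{\left(f,p \right)} = - \frac{f^{2}}{4}$ ($n{\left(f,p \right)} = - \frac{f \left(f + f\right)}{8} = - \frac{f 2 f}{8} = - \frac{2 f^{2}}{8} = - \frac{f^{2}}{4}$)
$\frac{1}{-110 - \left(-55 + n{\left(23,s{\left(I{\left(H{\left(1,3 \right)} \right)} \right)} \right)}\right)} = \frac{1}{-110 - \left(-55 - \frac{23^{2}}{4}\right)} = \frac{1}{-110 - \left(-55 - \frac{529}{4}\right)} = \frac{1}{-110 + \left(55 - - \frac{529}{4}\right)} = \frac{1}{-110 + \left(55 + \frac{529}{4}\right)} = \frac{1}{-110 + \frac{749}{4}} = \frac{1}{\frac{309}{4}} = \frac{4}{309}$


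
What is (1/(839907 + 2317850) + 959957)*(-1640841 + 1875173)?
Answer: 710333154360201400/3157757 ≈ 2.2495e+11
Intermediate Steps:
(1/(839907 + 2317850) + 959957)*(-1640841 + 1875173) = (1/3157757 + 959957)*234332 = (3031310936450/3157757)*234332 = 710333154360201400/3157757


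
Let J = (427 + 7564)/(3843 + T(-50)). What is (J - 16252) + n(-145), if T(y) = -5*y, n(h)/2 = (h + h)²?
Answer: 621931155/4093 ≈ 1.5195e+5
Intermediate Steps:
n(h) = 8*h² (n(h) = 2*(h + h)² = 2*(2*h)² = 2*(4*h²) = 8*h²)
J = 7991/4093 (J = (427 + 7564)/(3843 - 5*(-50)) = 7991/(3843 + 250) = 7991/4093 ≈ 1.9524)
(J - 16252) + n(-145) = (7991/4093 - 16252) + 8*(-145)² = -66511445/4093 + 8*21025 = -66511445/4093 + 168200 = 621931155/4093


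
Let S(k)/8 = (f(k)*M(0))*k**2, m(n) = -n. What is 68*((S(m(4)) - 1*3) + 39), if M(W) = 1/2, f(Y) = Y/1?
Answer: -14960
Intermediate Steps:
f(Y) = Y (f(Y) = Y*1 = Y)
M(W) = 1/2
S(k) = 4*k**3 (S(k) = 8*((k*(1/2))*k**2) = 8*((k/2)*k**2) = 8*(k**3/2) = 4*k**3)
68*((S(m(4)) - 1*3) + 39) = 68*((4*(-1*4)**3 - 1*3) + 39) = 68*((4*(-4)**3 - 3) + 39) = 68*((4*(-64) - 3) + 39) = 68*((-256 - 3) + 39) = 68*(-259 + 39) = 68*(-220) = -14960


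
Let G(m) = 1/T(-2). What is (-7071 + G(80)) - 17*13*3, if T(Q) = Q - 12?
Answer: -108277/14 ≈ -7734.1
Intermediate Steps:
T(Q) = -12 + Q
G(m) = -1/14 (G(m) = 1/(-12 - 2) = 1/(-14) = -1/14)
(-7071 + G(80)) - 17*13*3 = (-7071 - 1/14) - 17*13*3 = -98995/14 - 221*3 = -98995/14 - 663 = -108277/14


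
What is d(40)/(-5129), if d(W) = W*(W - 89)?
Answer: 1960/5129 ≈ 0.38214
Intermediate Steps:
d(W) = W*(-89 + W)
d(40)/(-5129) = (40*(-89 + 40))/(-5129) = (40*(-49))*(-1/5129) = -1960*(-1/5129) = 1960/5129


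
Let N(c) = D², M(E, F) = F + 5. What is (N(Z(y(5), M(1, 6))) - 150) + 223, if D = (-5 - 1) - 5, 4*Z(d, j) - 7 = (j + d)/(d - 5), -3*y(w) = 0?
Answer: 194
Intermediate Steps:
M(E, F) = 5 + F
y(w) = 0 (y(w) = -⅓*0 = 0)
Z(d, j) = 7/4 + (d + j)/(4*(-5 + d)) (Z(d, j) = 7/4 + ((j + d)/(d - 5))/4 = 7/4 + ((d + j)/(-5 + d))/4 = 7/4 + (d + j)/(4*(-5 + d)))
D = -11 (D = -6 - 5 = -11)
N(c) = 121 (N(c) = (-11)² = 121)
(N(Z(y(5), M(1, 6))) - 150) + 223 = (121 - 150) + 223 = -29 + 223 = 194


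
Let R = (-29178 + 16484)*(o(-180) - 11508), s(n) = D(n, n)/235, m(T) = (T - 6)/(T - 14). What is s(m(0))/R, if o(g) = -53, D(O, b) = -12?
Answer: -6/17243751745 ≈ -3.4795e-10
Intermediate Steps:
m(T) = (-6 + T)/(-14 + T)
s(n) = -12/235
R = 146755334 (R = (-29178 + 16484)*(-53 - 11508) = -12694*(-11561) = 146755334)
s(m(0))/R = -12/235/146755334 = -12/235*1/146755334 = -6/17243751745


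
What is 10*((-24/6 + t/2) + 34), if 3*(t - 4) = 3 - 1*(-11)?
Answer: 1030/3 ≈ 343.33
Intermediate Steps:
t = 26/3 (t = 4 + (3 - 1*(-11))/3 = 4 + (3 + 11)/3 = 4 + (⅓)*14 = 4 + 14/3 = 26/3 ≈ 8.6667)
10*((-24/6 + t/2) + 34) = 10*((-24/6 + (26/3)/2) + 34) = 10*((-24*⅙ + (26/3)*(½)) + 34) = 10*((-4 + 13/3) + 34) = 10*(⅓ + 34) = 10*(103/3) = 1030/3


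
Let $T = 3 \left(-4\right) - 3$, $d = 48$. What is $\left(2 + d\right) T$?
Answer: $-750$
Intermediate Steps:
$T = -15$ ($T = -12 - 3 = -15$)
$\left(2 + d\right) T = \left(2 + 48\right) \left(-15\right) = 50 \left(-15\right) = -750$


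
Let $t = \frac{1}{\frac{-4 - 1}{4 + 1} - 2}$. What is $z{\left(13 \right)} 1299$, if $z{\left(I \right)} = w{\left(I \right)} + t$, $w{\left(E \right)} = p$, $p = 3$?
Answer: $3464$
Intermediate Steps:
$w{\left(E \right)} = 3$
$t = - \frac{1}{3}$ ($t = \frac{1}{- \frac{5}{5} - 2} = \frac{1}{\left(-5\right) \frac{1}{5} - 2} = \frac{1}{-1 - 2} = \frac{1}{-3} = - \frac{1}{3} \approx -0.33333$)
$z{\left(I \right)} = \frac{8}{3}$ ($z{\left(I \right)} = 3 - \frac{1}{3} = \frac{8}{3}$)
$z{\left(13 \right)} 1299 = \frac{8}{3} \cdot 1299 = 3464$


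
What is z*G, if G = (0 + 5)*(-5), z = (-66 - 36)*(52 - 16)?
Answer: 91800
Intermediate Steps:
z = -3672 (z = -102*36 = -3672)
G = -25 (G = 5*(-5) = -25)
z*G = -3672*(-25) = 91800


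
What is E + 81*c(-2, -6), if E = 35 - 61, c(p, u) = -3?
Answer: -269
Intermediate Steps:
E = -26
E + 81*c(-2, -6) = -26 + 81*(-3) = -26 - 243 = -269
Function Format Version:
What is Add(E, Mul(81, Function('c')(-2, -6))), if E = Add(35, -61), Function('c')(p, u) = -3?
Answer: -269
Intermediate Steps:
E = -26
Add(E, Mul(81, Function('c')(-2, -6))) = Add(-26, Mul(81, -3)) = Add(-26, -243) = -269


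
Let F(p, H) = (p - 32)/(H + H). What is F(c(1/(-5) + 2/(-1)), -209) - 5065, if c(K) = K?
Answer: -557141/110 ≈ -5064.9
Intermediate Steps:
F(p, H) = (-32 + p)/(2*H) (F(p, H) = (-32 + p)/((2*H)) = (-32 + p)*(1/(2*H)) = (-32 + p)/(2*H))
F(c(1/(-5) + 2/(-1)), -209) - 5065 = (1/2)*(-32 + (1/(-5) + 2/(-1)))/(-209) - 5065 = (1/2)*(-1/209)*(-32 + (1*(-1/5) + 2*(-1))) - 5065 = (1/2)*(-1/209)*(-32 + (-1/5 - 2)) - 5065 = (1/2)*(-1/209)*(-32 - 11/5) - 5065 = (1/2)*(-1/209)*(-171/5) - 5065 = 9/110 - 5065 = -557141/110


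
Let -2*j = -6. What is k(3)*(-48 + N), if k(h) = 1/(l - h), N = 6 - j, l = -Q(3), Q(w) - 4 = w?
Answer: 9/2 ≈ 4.5000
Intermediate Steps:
j = 3 (j = -½*(-6) = 3)
Q(w) = 4 + w
l = -7 (l = -(4 + 3) = -1*7 = -7)
N = 3 (N = 6 - 1*3 = 6 - 3 = 3)
k(h) = 1/(-7 - h)
k(3)*(-48 + N) = (-1/(7 + 3))*(-48 + 3) = -1/10*(-45) = -1*⅒*(-45) = -⅒*(-45) = 9/2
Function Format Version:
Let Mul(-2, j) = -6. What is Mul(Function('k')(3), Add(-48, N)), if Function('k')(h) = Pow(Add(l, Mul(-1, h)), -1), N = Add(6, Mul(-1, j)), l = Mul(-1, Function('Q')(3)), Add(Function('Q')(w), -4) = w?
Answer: Rational(9, 2) ≈ 4.5000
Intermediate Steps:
j = 3 (j = Mul(Rational(-1, 2), -6) = 3)
Function('Q')(w) = Add(4, w)
l = -7 (l = Mul(-1, Add(4, 3)) = Mul(-1, 7) = -7)
N = 3 (N = Add(6, Mul(-1, 3)) = Add(6, -3) = 3)
Function('k')(h) = Pow(Add(-7, Mul(-1, h)), -1)
Mul(Function('k')(3), Add(-48, N)) = Mul(Mul(-1, Pow(Add(7, 3), -1)), Add(-48, 3)) = Mul(Mul(-1, Pow(10, -1)), -45) = Mul(Mul(-1, Rational(1, 10)), -45) = Mul(Rational(-1, 10), -45) = Rational(9, 2)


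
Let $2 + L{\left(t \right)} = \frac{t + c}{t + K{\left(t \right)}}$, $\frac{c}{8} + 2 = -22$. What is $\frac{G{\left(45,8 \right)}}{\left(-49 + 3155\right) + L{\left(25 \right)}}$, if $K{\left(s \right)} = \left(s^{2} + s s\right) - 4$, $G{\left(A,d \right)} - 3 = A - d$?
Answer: $\frac{50840}{3945017} \approx 0.012887$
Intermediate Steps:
$c = -192$ ($c = -16 + 8 \left(-22\right) = -16 - 176 = -192$)
$G{\left(A,d \right)} = 3 + A - d$ ($G{\left(A,d \right)} = 3 + \left(A - d\right) = 3 + A - d$)
$K{\left(s \right)} = -4 + 2 s^{2}$ ($K{\left(s \right)} = \left(s^{2} + s^{2}\right) - 4 = 2 s^{2} - 4 = -4 + 2 s^{2}$)
$L{\left(t \right)} = -2 + \frac{-192 + t}{-4 + t + 2 t^{2}}$ ($L{\left(t \right)} = -2 + \frac{t - 192}{t + \left(-4 + 2 t^{2}\right)} = -2 + \frac{-192 + t}{-4 + t + 2 t^{2}}$)
$\frac{G{\left(45,8 \right)}}{\left(-49 + 3155\right) + L{\left(25 \right)}} = \frac{3 + 45 - 8}{\left(-49 + 3155\right) + \frac{-184 - 25 - 4 \cdot 25^{2}}{-4 + 25 + 2 \cdot 25^{2}}} = \frac{3 + 45 - 8}{3106 + \frac{-184 - 25 - 2500}{-4 + 25 + 2 \cdot 625}} = \frac{40}{3106 + \frac{-184 - 25 - 2500}{-4 + 25 + 1250}} = \frac{40}{3106 + \frac{1}{1271} \left(-2709\right)} = \frac{40}{3106 - \frac{2709}{1271}} = \frac{40}{\frac{3945017}{1271}} = 40 \cdot \frac{1271}{3945017} = \frac{50840}{3945017}$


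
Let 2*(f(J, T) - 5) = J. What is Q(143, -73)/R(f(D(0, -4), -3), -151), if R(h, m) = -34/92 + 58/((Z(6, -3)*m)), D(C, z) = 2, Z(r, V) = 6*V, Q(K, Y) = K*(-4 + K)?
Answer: -112962798/1979 ≈ -57081.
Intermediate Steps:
f(J, T) = 5 + J/2
R(h, m) = -17/46 - 29/(9*m) (R(h, m) = -34/92 + 58/(((6*(-3))*m)) = -34*1/92 + 58/((-18*m)) = -17/46 + 58*(-1/(18*m)) = -17/46 - 29/(9*m))
Q(143, -73)/R(f(D(0, -4), -3), -151) = (143*(-4 + 143))/(((1/414)*(-1334 - 153*(-151))/(-151))) = (143*139)/(((1/414)*(-1/151)*(-1334 + 23103))) = 19877/(((1/414)*(-1/151)*21769)) = 19877/(-21769/62514) = 19877*(-62514/21769) = -112962798/1979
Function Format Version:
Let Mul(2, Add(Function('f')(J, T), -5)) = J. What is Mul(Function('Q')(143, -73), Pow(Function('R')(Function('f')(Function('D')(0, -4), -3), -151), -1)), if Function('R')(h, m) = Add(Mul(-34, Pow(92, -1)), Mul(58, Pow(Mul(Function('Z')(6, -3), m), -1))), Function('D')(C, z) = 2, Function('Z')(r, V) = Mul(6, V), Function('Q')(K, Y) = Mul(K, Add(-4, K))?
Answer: Rational(-112962798, 1979) ≈ -57081.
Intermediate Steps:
Function('f')(J, T) = Add(5, Mul(Rational(1, 2), J))
Function('R')(h, m) = Add(Rational(-17, 46), Mul(Rational(-29, 9), Pow(m, -1))) (Function('R')(h, m) = Add(Mul(-34, Pow(92, -1)), Mul(58, Pow(Mul(Mul(6, -3), m), -1))) = Add(Mul(-34, Rational(1, 92)), Mul(58, Pow(Mul(-18, m), -1))) = Add(Rational(-17, 46), Mul(58, Mul(Rational(-1, 18), Pow(m, -1)))) = Add(Rational(-17, 46), Mul(Rational(-29, 9), Pow(m, -1))))
Mul(Function('Q')(143, -73), Pow(Function('R')(Function('f')(Function('D')(0, -4), -3), -151), -1)) = Mul(Mul(143, Add(-4, 143)), Pow(Mul(Rational(1, 414), Pow(-151, -1), Add(-1334, Mul(-153, -151))), -1)) = Mul(Mul(143, 139), Pow(Mul(Rational(1, 414), Rational(-1, 151), Add(-1334, 23103)), -1)) = Mul(19877, Pow(Mul(Rational(1, 414), Rational(-1, 151), 21769), -1)) = Mul(19877, Pow(Rational(-21769, 62514), -1)) = Mul(19877, Rational(-62514, 21769)) = Rational(-112962798, 1979)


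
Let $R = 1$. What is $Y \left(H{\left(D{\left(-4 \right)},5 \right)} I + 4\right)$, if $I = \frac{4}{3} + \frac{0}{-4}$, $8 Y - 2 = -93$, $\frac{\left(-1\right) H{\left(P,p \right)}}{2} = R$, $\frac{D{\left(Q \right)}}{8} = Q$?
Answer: $- \frac{91}{6} \approx -15.167$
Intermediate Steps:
$D{\left(Q \right)} = 8 Q$
$H{\left(P,p \right)} = -2$ ($H{\left(P,p \right)} = \left(-2\right) 1 = -2$)
$Y = - \frac{91}{8}$ ($Y = \frac{1}{4} + \frac{1}{8} \left(-93\right) = \frac{1}{4} - \frac{93}{8} = - \frac{91}{8} \approx -11.375$)
$I = \frac{4}{3}$ ($I = 4 \cdot \frac{1}{3} + 0 \left(- \frac{1}{4}\right) = \frac{4}{3} + 0 = \frac{4}{3} \approx 1.3333$)
$Y \left(H{\left(D{\left(-4 \right)},5 \right)} I + 4\right) = - \frac{91 \left(\left(-2\right) \frac{4}{3} + 4\right)}{8} = - \frac{91 \left(- \frac{8}{3} + 4\right)}{8} = \left(- \frac{91}{8}\right) \frac{4}{3} = - \frac{91}{6}$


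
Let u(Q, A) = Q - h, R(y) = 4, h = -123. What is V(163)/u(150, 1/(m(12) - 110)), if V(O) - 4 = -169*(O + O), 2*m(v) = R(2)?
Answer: -7870/39 ≈ -201.79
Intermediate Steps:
m(v) = 2 (m(v) = (½)*4 = 2)
u(Q, A) = 123 + Q (u(Q, A) = Q - 1*(-123) = Q + 123 = 123 + Q)
V(O) = 4 - 338*O (V(O) = 4 - 169*(O + O) = 4 - 338*O)
V(163)/u(150, 1/(m(12) - 110)) = (4 - 338*163)/(123 + 150) = (4 - 55094)/273 = -55090*1/273 = -7870/39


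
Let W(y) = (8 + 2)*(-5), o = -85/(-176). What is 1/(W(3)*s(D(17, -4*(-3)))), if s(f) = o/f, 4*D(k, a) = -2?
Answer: 44/2125 ≈ 0.020706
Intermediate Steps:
o = 85/176 (o = -85*(-1/176) = 85/176 ≈ 0.48295)
D(k, a) = -1/2 (D(k, a) = (1/4)*(-2) = -1/2)
W(y) = -50 (W(y) = 10*(-5) = -50)
s(f) = 85/(176*f)
1/(W(3)*s(D(17, -4*(-3)))) = 1/((-50)*((85/(176*(-1/2))))) = -1/(50*((85/176)*(-2))) = -1/(50*(-85/88)) = -1/50*(-88/85) = 44/2125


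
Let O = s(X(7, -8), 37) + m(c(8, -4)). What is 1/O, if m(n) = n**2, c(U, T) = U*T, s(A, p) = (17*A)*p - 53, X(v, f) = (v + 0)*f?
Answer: -1/34253 ≈ -2.9195e-5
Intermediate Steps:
X(v, f) = f*v (X(v, f) = v*f = f*v)
s(A, p) = -53 + 17*A*p (s(A, p) = 17*A*p - 53 = -53 + 17*A*p)
c(U, T) = T*U
O = -34253 (O = (-53 + 17*(-8*7)*37) + (-4*8)**2 = (-53 + 17*(-56)*37) + (-32)**2 = (-53 - 35224) + 1024 = -35277 + 1024 = -34253)
1/O = 1/(-34253) = -1/34253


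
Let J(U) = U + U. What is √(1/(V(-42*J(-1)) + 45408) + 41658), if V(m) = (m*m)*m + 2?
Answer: √16962699233337482/638114 ≈ 204.10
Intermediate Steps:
J(U) = 2*U
V(m) = 2 + m³ (V(m) = m²*m + 2 = m³ + 2 = 2 + m³)
√(1/(V(-42*J(-1)) + 45408) + 41658) = √(1/((2 + (-84*(-1))³) + 45408) + 41658) = √(1/((2 + (-42*(-2))³) + 45408) + 41658) = √(1/((2 + 84³) + 45408) + 41658) = √(1/((2 + 592704) + 45408) + 41658) = √(1/(592706 + 45408) + 41658) = √(1/638114 + 41658) = √(26582553013/638114) = √16962699233337482/638114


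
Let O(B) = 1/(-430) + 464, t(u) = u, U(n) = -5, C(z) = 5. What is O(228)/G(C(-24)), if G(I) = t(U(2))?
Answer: -199519/2150 ≈ -92.800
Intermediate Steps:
G(I) = -5
O(B) = 199519/430 (O(B) = -1/430 + 464 = 199519/430)
O(228)/G(C(-24)) = (199519/430)/(-5) = (199519/430)*(-1/5) = -199519/2150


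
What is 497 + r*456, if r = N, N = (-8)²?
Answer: 29681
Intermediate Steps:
N = 64
r = 64
497 + r*456 = 497 + 64*456 = 497 + 29184 = 29681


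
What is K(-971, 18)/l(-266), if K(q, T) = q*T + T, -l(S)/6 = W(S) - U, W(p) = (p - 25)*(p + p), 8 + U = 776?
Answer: 485/25674 ≈ 0.018891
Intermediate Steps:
U = 768 (U = -8 + 776 = 768)
W(p) = 2*p*(-25 + p) (W(p) = (-25 + p)*(2*p) = 2*p*(-25 + p))
l(S) = 4608 - 12*S*(-25 + S) (l(S) = -6*(2*S*(-25 + S) - 1*768) = -6*(2*S*(-25 + S) - 768) = -6*(-768 + 2*S*(-25 + S)) = 4608 - 12*S*(-25 + S))
K(q, T) = T + T*q (K(q, T) = T*q + T = T + T*q)
K(-971, 18)/l(-266) = (18*(1 - 971))/(4608 - 12*(-266)*(-25 - 266)) = (18*(-970))/(4608 - 12*(-266)*(-291)) = -17460/(4608 - 928872) = -17460/(-924264) = -17460*(-1/924264) = 485/25674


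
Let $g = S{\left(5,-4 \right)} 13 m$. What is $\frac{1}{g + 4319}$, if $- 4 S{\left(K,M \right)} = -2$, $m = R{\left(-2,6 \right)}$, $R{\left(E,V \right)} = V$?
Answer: $\frac{1}{4358} \approx 0.00022946$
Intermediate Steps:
$m = 6$
$S{\left(K,M \right)} = \frac{1}{2}$ ($S{\left(K,M \right)} = \left(- \frac{1}{4}\right) \left(-2\right) = \frac{1}{2}$)
$g = 39$ ($g = \frac{1}{2} \cdot 13 \cdot 6 = \frac{13}{2} \cdot 6 = 39$)
$\frac{1}{g + 4319} = \frac{1}{39 + 4319} = \frac{1}{4358}$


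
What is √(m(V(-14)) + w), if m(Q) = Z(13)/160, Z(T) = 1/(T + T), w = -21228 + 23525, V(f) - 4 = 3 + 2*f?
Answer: √621108865/520 ≈ 47.927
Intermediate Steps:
V(f) = 7 + 2*f (V(f) = 4 + (3 + 2*f) = 7 + 2*f)
w = 2297
Z(T) = 1/(2*T)
m(Q) = 1/4160 (m(Q) = ((½)/13)/160 = ((½)*(1/13))*(1/160) = (1/26)*(1/160) = 1/4160)
√(m(V(-14)) + w) = √(1/4160 + 2297) = √(9555521/4160) = √621108865/520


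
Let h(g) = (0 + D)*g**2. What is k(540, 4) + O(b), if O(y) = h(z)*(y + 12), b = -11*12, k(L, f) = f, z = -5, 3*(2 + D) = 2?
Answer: 4004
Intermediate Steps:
D = -4/3 (D = -2 + (1/3)*2 = -2 + 2/3 = -4/3 ≈ -1.3333)
b = -132
h(g) = -4*g**2/3 (h(g) = (0 - 4/3)*g**2 = -4*g**2/3)
O(y) = -400 - 100*y/3 (O(y) = (-4/3*(-5)**2)*(y + 12) = (-4/3*25)*(12 + y) = -100*(12 + y)/3 = -400 - 100*y/3)
k(540, 4) + O(b) = 4 + (-400 - 100/3*(-132)) = 4 + (-400 + 4400) = 4 + 4000 = 4004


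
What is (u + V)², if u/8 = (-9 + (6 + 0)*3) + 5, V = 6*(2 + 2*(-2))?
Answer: 10000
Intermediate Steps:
V = -12 (V = 6*(2 - 4) = 6*(-2) = -12)
u = 112 (u = 8*((-9 + (6 + 0)*3) + 5) = 8*((-9 + 6*3) + 5) = 8*((-9 + 18) + 5) = 8*(9 + 5) = 8*14 = 112)
(u + V)² = (112 - 12)² = 100² = 10000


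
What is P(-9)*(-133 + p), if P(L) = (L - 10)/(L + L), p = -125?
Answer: -817/3 ≈ -272.33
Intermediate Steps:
P(L) = (-10 + L)/(2*L) (P(L) = (-10 + L)/((2*L)) = (-10 + L)*(1/(2*L)) = (-10 + L)/(2*L))
P(-9)*(-133 + p) = ((½)*(-10 - 9)/(-9))*(-133 - 125) = ((½)*(-⅑)*(-19))*(-258) = (19/18)*(-258) = -817/3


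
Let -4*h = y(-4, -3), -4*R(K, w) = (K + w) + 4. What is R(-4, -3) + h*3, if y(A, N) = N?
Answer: 3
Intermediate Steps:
R(K, w) = -1 - K/4 - w/4 (R(K, w) = -((K + w) + 4)/4 = -(4 + K + w)/4 = -1 - K/4 - w/4)
h = 3/4 (h = -1/4*(-3) = 3/4 ≈ 0.75000)
R(-4, -3) + h*3 = (-1 - 1/4*(-4) - 1/4*(-3)) + (3/4)*3 = (-1 + 1 + 3/4) + 9/4 = 3/4 + 9/4 = 3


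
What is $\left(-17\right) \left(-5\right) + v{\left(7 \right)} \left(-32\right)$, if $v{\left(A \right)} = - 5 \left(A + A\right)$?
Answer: $2325$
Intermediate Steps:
$v{\left(A \right)} = - 10 A$ ($v{\left(A \right)} = - 5 \cdot 2 A = - 10 A$)
$\left(-17\right) \left(-5\right) + v{\left(7 \right)} \left(-32\right) = \left(-17\right) \left(-5\right) + \left(-10\right) 7 \left(-32\right) = 85 - -2240 = 85 + 2240 = 2325$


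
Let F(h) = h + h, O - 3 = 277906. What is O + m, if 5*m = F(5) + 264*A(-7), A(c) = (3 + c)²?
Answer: 1393779/5 ≈ 2.7876e+5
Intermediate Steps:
O = 277909 (O = 3 + 277906 = 277909)
F(h) = 2*h
m = 4234/5 (m = (2*5 + 264*(3 - 7)²)/5 = (10 + 264*(-4)²)/5 = (10 + 264*16)/5 = (10 + 4224)/5 = (⅕)*4234 = 4234/5 ≈ 846.80)
O + m = 277909 + 4234/5 = 1393779/5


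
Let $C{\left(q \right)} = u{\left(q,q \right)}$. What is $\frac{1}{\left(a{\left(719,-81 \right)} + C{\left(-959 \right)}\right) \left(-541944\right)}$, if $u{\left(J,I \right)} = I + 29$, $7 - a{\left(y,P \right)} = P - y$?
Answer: $\frac{1}{66659112} \approx 1.5002 \cdot 10^{-8}$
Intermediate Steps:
$a{\left(y,P \right)} = 7 + y - P$ ($a{\left(y,P \right)} = 7 - \left(P - y\right) = 7 + y - P$)
$u{\left(J,I \right)} = 29 + I$
$C{\left(q \right)} = 29 + q$
$\frac{1}{\left(a{\left(719,-81 \right)} + C{\left(-959 \right)}\right) \left(-541944\right)} = \frac{1}{\left(\left(7 + 719 - -81\right) + \left(29 - 959\right)\right) \left(-541944\right)} = \frac{1}{\left(7 + 719 + 81\right) - 930} \left(- \frac{1}{541944}\right) = \frac{1}{807 - 930} \left(- \frac{1}{541944}\right) = \frac{1}{-123} \left(- \frac{1}{541944}\right) = \left(- \frac{1}{123}\right) \left(- \frac{1}{541944}\right) = \frac{1}{66659112}$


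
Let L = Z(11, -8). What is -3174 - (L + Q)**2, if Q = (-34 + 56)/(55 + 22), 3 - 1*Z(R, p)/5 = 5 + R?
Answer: -360735/49 ≈ -7361.9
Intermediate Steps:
Z(R, p) = -10 - 5*R (Z(R, p) = 15 - 5*(5 + R) = 15 + (-25 - 5*R) = -10 - 5*R)
Q = 2/7 (Q = 22/77 = 22*(1/77) = 2/7 ≈ 0.28571)
L = -65 (L = -10 - 5*11 = -10 - 55 = -65)
-3174 - (L + Q)**2 = -3174 - (-65 + 2/7)**2 = -3174 - (-453/7)**2 = -3174 - 1*205209/49 = -3174 - 205209/49 = -360735/49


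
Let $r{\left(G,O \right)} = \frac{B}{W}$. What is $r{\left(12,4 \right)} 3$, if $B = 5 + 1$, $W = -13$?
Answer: $- \frac{18}{13} \approx -1.3846$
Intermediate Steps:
$B = 6$
$r{\left(G,O \right)} = - \frac{6}{13}$ ($r{\left(G,O \right)} = \frac{6}{-13} = 6 \left(- \frac{1}{13}\right) = - \frac{6}{13}$)
$r{\left(12,4 \right)} 3 = \left(- \frac{6}{13}\right) 3 = - \frac{18}{13}$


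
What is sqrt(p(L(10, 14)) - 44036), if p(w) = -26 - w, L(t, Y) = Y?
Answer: 2*I*sqrt(11019) ≈ 209.94*I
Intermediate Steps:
sqrt(p(L(10, 14)) - 44036) = sqrt((-26 - 1*14) - 44036) = sqrt((-26 - 14) - 44036) = sqrt(-40 - 44036) = sqrt(-44076) = 2*I*sqrt(11019)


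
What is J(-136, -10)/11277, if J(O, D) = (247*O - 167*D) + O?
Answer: -3562/1253 ≈ -2.8428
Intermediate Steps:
J(O, D) = -167*D + 248*O (J(O, D) = (-167*D + 247*O) + O = -167*D + 248*O)
J(-136, -10)/11277 = (-167*(-10) + 248*(-136))/11277 = (1670 - 33728)*(1/11277) = -32058*1/11277 = -3562/1253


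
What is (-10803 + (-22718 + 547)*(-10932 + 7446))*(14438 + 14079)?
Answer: 2203716849651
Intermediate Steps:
(-10803 + (-22718 + 547)*(-10932 + 7446))*(14438 + 14079) = (-10803 - 22171*(-3486))*28517 = (-10803 + 77288106)*28517 = 77277303*28517 = 2203716849651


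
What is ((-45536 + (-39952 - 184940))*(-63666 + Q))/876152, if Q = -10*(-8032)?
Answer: -562963489/109519 ≈ -5140.3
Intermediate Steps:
Q = 80320
((-45536 + (-39952 - 184940))*(-63666 + Q))/876152 = ((-45536 + (-39952 - 184940))*(-63666 + 80320))/876152 = ((-45536 - 224892)*16654)*(1/876152) = -270428*16654*(1/876152) = -4503707912*1/876152 = -562963489/109519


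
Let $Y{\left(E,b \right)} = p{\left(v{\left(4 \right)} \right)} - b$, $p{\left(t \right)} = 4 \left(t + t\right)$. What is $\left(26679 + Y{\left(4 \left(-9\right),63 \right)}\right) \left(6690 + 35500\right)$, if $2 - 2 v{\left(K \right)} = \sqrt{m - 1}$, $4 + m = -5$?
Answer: $1123266560 - 168760 i \sqrt{10} \approx 1.1233 \cdot 10^{9} - 5.3367 \cdot 10^{5} i$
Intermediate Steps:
$m = -9$ ($m = -4 - 5 = -9$)
$v{\left(K \right)} = 1 - \frac{i \sqrt{10}}{2}$ ($v{\left(K \right)} = 1 - \frac{\sqrt{-9 - 1}}{2} = 1 - \frac{\sqrt{-10}}{2} = 1 - \frac{i \sqrt{10}}{2}$)
$p{\left(t \right)} = 8 t$ ($p{\left(t \right)} = 4 \cdot 2 t = 8 t$)
$Y{\left(E,b \right)} = 8 - b - 4 i \sqrt{10}$ ($Y{\left(E,b \right)} = 8 \left(1 - \frac{i \sqrt{10}}{2}\right) - b = \left(8 - 4 i \sqrt{10}\right) - b = 8 - b - 4 i \sqrt{10}$)
$\left(26679 + Y{\left(4 \left(-9\right),63 \right)}\right) \left(6690 + 35500\right) = \left(26679 - \left(55 + 4 i \sqrt{10}\right)\right) \left(6690 + 35500\right) = \left(26679 - \left(55 + 4 i \sqrt{10}\right)\right) 42190 = \left(26624 - 4 i \sqrt{10}\right) 42190 = 1123266560 - 168760 i \sqrt{10}$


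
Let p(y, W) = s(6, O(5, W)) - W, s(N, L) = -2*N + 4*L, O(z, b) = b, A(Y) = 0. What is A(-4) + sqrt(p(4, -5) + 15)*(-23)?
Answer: -46*I*sqrt(3) ≈ -79.674*I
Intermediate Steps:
p(y, W) = -12 + 3*W (p(y, W) = (-2*6 + 4*W) - W = (-12 + 4*W) - W = -12 + 3*W)
A(-4) + sqrt(p(4, -5) + 15)*(-23) = 0 + sqrt((-12 + 3*(-5)) + 15)*(-23) = 0 + sqrt((-12 - 15) + 15)*(-23) = 0 + sqrt(-27 + 15)*(-23) = 0 + sqrt(-12)*(-23) = 0 + (2*I*sqrt(3))*(-23) = 0 - 46*I*sqrt(3) = -46*I*sqrt(3)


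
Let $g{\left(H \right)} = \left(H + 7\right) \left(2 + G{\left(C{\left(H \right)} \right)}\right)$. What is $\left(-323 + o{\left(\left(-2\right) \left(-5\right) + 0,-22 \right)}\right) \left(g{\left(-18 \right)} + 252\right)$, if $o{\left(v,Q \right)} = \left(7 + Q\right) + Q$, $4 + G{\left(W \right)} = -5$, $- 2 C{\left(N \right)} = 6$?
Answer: $-118440$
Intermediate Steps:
$C{\left(N \right)} = -3$ ($C{\left(N \right)} = \left(- \frac{1}{2}\right) 6 = -3$)
$G{\left(W \right)} = -9$ ($G{\left(W \right)} = -4 - 5 = -9$)
$o{\left(v,Q \right)} = 7 + 2 Q$
$g{\left(H \right)} = -49 - 7 H$ ($g{\left(H \right)} = \left(H + 7\right) \left(2 - 9\right) = \left(7 + H\right) \left(-7\right) = -49 - 7 H$)
$\left(-323 + o{\left(\left(-2\right) \left(-5\right) + 0,-22 \right)}\right) \left(g{\left(-18 \right)} + 252\right) = \left(-323 + \left(7 + 2 \left(-22\right)\right)\right) \left(\left(-49 - -126\right) + 252\right) = \left(-323 + \left(7 - 44\right)\right) \left(\left(-49 + 126\right) + 252\right) = \left(-323 - 37\right) \left(77 + 252\right) = \left(-360\right) 329 = -118440$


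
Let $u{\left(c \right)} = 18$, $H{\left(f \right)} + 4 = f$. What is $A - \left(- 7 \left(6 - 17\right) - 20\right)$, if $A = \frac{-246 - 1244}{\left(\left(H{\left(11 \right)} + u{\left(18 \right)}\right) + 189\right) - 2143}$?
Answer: $- \frac{108463}{1929} \approx -56.228$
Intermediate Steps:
$H{\left(f \right)} = -4 + f$
$A = \frac{1490}{1929}$ ($A = \frac{-246 - 1244}{\left(\left(\left(-4 + 11\right) + 18\right) + 189\right) - 2143} = - \frac{1490}{\left(\left(7 + 18\right) + 189\right) - 2143} = - \frac{1490}{\left(25 + 189\right) - 2143} = - \frac{1490}{214 - 2143} = - \frac{1490}{-1929} = \left(-1490\right) \left(- \frac{1}{1929}\right) = \frac{1490}{1929} \approx 0.77242$)
$A - \left(- 7 \left(6 - 17\right) - 20\right) = \frac{1490}{1929} - \left(- 7 \left(6 - 17\right) - 20\right) = \frac{1490}{1929} - \left(\left(-7\right) \left(-11\right) - 20\right) = \frac{1490}{1929} - \left(77 - 20\right) = \frac{1490}{1929} - 57 = - \frac{108463}{1929}$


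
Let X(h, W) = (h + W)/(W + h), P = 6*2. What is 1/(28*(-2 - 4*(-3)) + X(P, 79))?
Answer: 1/281 ≈ 0.0035587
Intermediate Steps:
P = 12
X(h, W) = 1 (X(h, W) = (W + h)/(W + h) = 1)
1/(28*(-2 - 4*(-3)) + X(P, 79)) = 1/(28*(-2 - 4*(-3)) + 1) = 1/(28*(-2 + 12) + 1) = 1/(28*10 + 1) = 1/(280 + 1) = 1/281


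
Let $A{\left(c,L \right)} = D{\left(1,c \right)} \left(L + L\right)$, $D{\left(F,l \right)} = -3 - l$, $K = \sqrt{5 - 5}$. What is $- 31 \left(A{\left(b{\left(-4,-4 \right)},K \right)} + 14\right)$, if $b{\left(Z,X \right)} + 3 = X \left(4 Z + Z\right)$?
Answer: $-434$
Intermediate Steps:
$K = 0$ ($K = \sqrt{0} = 0$)
$b{\left(Z,X \right)} = -3 + 5 X Z$ ($b{\left(Z,X \right)} = -3 + X \left(4 Z + Z\right) = -3 + X 5 Z = -3 + 5 X Z$)
$A{\left(c,L \right)} = 2 L \left(-3 - c\right)$ ($A{\left(c,L \right)} = \left(-3 - c\right) \left(L + L\right) = \left(-3 - c\right) 2 L = 2 L \left(-3 - c\right)$)
$- 31 \left(A{\left(b{\left(-4,-4 \right)},K \right)} + 14\right) = - 31 \left(\left(-2\right) 0 \left(3 - \left(3 + 20 \left(-4\right)\right)\right) + 14\right) = - 31 \left(\left(-2\right) 0 \left(3 + \left(-3 + 80\right)\right) + 14\right) = - 31 \left(\left(-2\right) 0 \left(3 + 77\right) + 14\right) = - 31 \left(\left(-2\right) 0 \cdot 80 + 14\right) = - 31 \left(0 + 14\right) = \left(-31\right) 14 = -434$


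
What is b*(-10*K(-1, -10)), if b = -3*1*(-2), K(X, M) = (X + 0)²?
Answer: -60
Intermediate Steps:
K(X, M) = X²
b = 6 (b = -3*(-2) = 6)
b*(-10*K(-1, -10)) = 6*(-10*(-1)²) = 6*(-10*1) = 6*(-10) = -60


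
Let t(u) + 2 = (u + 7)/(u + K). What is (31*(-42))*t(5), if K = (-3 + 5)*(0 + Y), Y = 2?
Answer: 868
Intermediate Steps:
K = 4 (K = (-3 + 5)*(0 + 2) = 2*2 = 4)
t(u) = -2 + (7 + u)/(4 + u) (t(u) = -2 + (u + 7)/(u + 4) = -2 + (7 + u)/(4 + u))
(31*(-42))*t(5) = (31*(-42))*((-1 - 1*5)/(4 + 5)) = -1302*(-1 - 5)/9 = -434*(-6)/3 = -1302*(-⅔) = 868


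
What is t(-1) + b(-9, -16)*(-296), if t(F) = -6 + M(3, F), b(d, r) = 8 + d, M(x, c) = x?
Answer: 293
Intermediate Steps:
t(F) = -3 (t(F) = -6 + 3 = -3)
t(-1) + b(-9, -16)*(-296) = -3 + (8 - 9)*(-296) = -3 - 1*(-296) = -3 + 296 = 293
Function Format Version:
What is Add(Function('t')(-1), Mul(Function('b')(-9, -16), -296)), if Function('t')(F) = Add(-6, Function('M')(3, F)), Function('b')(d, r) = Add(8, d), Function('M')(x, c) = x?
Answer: 293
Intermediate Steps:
Function('t')(F) = -3 (Function('t')(F) = Add(-6, 3) = -3)
Add(Function('t')(-1), Mul(Function('b')(-9, -16), -296)) = Add(-3, Mul(Add(8, -9), -296)) = Add(-3, Mul(-1, -296)) = Add(-3, 296) = 293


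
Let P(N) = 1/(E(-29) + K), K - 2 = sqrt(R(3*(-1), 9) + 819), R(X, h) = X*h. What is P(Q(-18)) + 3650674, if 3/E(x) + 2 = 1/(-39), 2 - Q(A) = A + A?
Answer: 18038677509495/4941191 + 37446*sqrt(22)/4941191 ≈ 3.6507e+6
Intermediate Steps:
Q(A) = 2 - 2*A (Q(A) = 2 - (A + A) = 2 - 2*A)
E(x) = -117/79 (E(x) = 3/(-2 + 1/(-39)) = 3/(-2 - 1/39) = 3/(-79/39) = 3*(-39/79) = -117/79)
K = 2 + 6*sqrt(22) (K = 2 + sqrt((3*(-1))*9 + 819) = 2 + sqrt(-3*9 + 819) = 2 + sqrt(-27 + 819) = 2 + sqrt(792) = 2 + 6*sqrt(22) ≈ 30.142)
P(N) = 1/(41/79 + 6*sqrt(22)) (P(N) = 1/(-117/79 + (2 + 6*sqrt(22))) = 1/(41/79 + 6*sqrt(22)))
P(Q(-18)) + 3650674 = (-3239/4941191 + 37446*sqrt(22)/4941191) + 3650674 = 18038677509495/4941191 + 37446*sqrt(22)/4941191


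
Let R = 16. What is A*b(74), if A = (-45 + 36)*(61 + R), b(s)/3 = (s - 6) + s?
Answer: -295218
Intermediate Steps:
b(s) = -18 + 6*s (b(s) = 3*((s - 6) + s) = 3*((-6 + s) + s) = 3*(-6 + 2*s) = -18 + 6*s)
A = -693 (A = (-45 + 36)*(61 + 16) = -9*77 = -693)
A*b(74) = -693*(-18 + 6*74) = -693*(-18 + 444) = -693*426 = -295218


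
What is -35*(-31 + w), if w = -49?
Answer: 2800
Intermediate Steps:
-35*(-31 + w) = -35*(-31 - 49) = -35*(-80) = 2800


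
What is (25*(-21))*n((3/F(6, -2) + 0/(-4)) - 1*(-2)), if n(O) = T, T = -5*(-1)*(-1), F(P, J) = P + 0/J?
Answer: 2625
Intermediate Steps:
F(P, J) = P (F(P, J) = P + 0 = P)
T = -5 (T = 5*(-1) = -5)
n(O) = -5
(25*(-21))*n((3/F(6, -2) + 0/(-4)) - 1*(-2)) = (25*(-21))*(-5) = -525*(-5) = 2625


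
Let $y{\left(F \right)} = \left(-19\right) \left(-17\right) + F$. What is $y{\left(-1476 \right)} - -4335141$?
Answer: $4333988$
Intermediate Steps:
$y{\left(F \right)} = 323 + F$
$y{\left(-1476 \right)} - -4335141 = \left(323 - 1476\right) - -4335141 = -1153 + 4335141 = 4333988$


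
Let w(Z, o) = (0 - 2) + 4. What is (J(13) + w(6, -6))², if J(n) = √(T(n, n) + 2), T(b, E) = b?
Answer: (2 + √15)² ≈ 34.492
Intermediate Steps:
w(Z, o) = 2 (w(Z, o) = -2 + 4 = 2)
J(n) = √(2 + n) (J(n) = √(n + 2) = √(2 + n))
(J(13) + w(6, -6))² = (√(2 + 13) + 2)² = (√15 + 2)² = (2 + √15)²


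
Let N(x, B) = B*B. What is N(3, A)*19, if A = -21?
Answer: 8379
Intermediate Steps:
N(x, B) = B**2
N(3, A)*19 = (-21)**2*19 = 441*19 = 8379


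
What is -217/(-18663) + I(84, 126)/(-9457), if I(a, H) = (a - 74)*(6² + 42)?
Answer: -12504971/176495991 ≈ -0.070851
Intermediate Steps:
I(a, H) = -5772 + 78*a (I(a, H) = (-74 + a)*(36 + 42) = (-74 + a)*78 = -5772 + 78*a)
-217/(-18663) + I(84, 126)/(-9457) = -217/(-18663) + (-5772 + 78*84)/(-9457) = -217*(-1/18663) + (-5772 + 6552)*(-1/9457) = 217/18663 + 780*(-1/9457) = 217/18663 - 780/9457 = -12504971/176495991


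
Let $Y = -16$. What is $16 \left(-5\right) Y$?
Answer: $1280$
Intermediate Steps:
$16 \left(-5\right) Y = 16 \left(-5\right) \left(-16\right) = \left(-80\right) \left(-16\right) = 1280$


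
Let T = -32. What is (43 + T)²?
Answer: 121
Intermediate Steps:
(43 + T)² = (43 - 32)² = 11² = 121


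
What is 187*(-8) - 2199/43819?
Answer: -65555423/43819 ≈ -1496.1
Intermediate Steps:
187*(-8) - 2199/43819 = -1496 - 2199*1/43819 = -1496 - 2199/43819 = -65555423/43819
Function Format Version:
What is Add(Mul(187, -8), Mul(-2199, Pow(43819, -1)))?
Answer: Rational(-65555423, 43819) ≈ -1496.1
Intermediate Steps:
Add(Mul(187, -8), Mul(-2199, Pow(43819, -1))) = Add(-1496, Mul(-2199, Rational(1, 43819))) = Add(-1496, Rational(-2199, 43819)) = Rational(-65555423, 43819)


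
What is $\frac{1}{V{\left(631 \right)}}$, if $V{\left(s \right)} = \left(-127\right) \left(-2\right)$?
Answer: $\frac{1}{254} \approx 0.003937$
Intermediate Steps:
$V{\left(s \right)} = 254$
$\frac{1}{V{\left(631 \right)}} = \frac{1}{254}$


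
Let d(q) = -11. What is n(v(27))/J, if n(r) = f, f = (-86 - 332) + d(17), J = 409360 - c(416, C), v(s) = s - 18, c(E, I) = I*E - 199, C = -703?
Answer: -429/702007 ≈ -0.00061111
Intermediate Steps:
c(E, I) = -199 + E*I (c(E, I) = E*I - 199 = -199 + E*I)
v(s) = -18 + s
J = 702007 (J = 409360 - (-199 + 416*(-703)) = 409360 - (-199 - 292448) = 409360 - 1*(-292647) = 409360 + 292647 = 702007)
f = -429 (f = (-86 - 332) - 11 = -418 - 11 = -429)
n(r) = -429
n(v(27))/J = -429/702007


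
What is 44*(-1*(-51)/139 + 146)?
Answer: 895180/139 ≈ 6440.1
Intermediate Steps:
44*(-1*(-51)/139 + 146) = 44*(51*(1/139) + 146) = 44*(51/139 + 146) = 44*(20345/139) = 895180/139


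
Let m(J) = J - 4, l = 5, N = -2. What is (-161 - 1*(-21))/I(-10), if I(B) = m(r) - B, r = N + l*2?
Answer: -10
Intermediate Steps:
r = 8 (r = -2 + 5*2 = -2 + 10 = 8)
m(J) = -4 + J
I(B) = 4 - B (I(B) = (-4 + 8) - B = 4 - B)
(-161 - 1*(-21))/I(-10) = (-161 - 1*(-21))/(4 - 1*(-10)) = (-161 + 21)/(4 + 10) = -140/14 = -140*1/14 = -10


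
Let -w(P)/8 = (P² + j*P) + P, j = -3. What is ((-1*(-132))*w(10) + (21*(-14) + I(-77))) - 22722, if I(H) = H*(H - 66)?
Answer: -96485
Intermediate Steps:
w(P) = -8*P² + 16*P (w(P) = -8*((P² - 3*P) + P) = -8*(P² - 2*P) = -8*P² + 16*P)
I(H) = H*(-66 + H)
((-1*(-132))*w(10) + (21*(-14) + I(-77))) - 22722 = ((-1*(-132))*(8*10*(2 - 1*10)) + (21*(-14) - 77*(-66 - 77))) - 22722 = (132*(8*10*(2 - 10)) + (-294 - 77*(-143))) - 22722 = (132*(8*10*(-8)) + (-294 + 11011)) - 22722 = (132*(-640) + 10717) - 22722 = (-84480 + 10717) - 22722 = -73763 - 22722 = -96485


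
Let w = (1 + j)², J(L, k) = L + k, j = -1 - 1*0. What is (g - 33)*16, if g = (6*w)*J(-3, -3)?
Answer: -528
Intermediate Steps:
j = -1 (j = -1 + 0 = -1)
w = 0 (w = (1 - 1)² = 0² = 0)
g = 0 (g = (6*0)*(-3 - 3) = 0*(-6) = 0)
(g - 33)*16 = (0 - 33)*16 = -33*16 = -528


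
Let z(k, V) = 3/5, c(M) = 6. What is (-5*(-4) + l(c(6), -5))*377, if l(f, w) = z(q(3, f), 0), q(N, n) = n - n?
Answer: 38831/5 ≈ 7766.2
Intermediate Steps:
q(N, n) = 0
z(k, V) = ⅗ (z(k, V) = 3*(⅕) = ⅗)
l(f, w) = ⅗
(-5*(-4) + l(c(6), -5))*377 = (-5*(-4) + ⅗)*377 = (20 + ⅗)*377 = (103/5)*377 = 38831/5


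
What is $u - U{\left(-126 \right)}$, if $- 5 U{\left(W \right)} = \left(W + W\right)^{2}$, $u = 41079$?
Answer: $\frac{268899}{5} \approx 53780.0$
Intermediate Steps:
$U{\left(W \right)} = - \frac{4 W^{2}}{5}$ ($U{\left(W \right)} = - \frac{\left(W + W\right)^{2}}{5} = - \frac{\left(2 W\right)^{2}}{5} = - \frac{4 W^{2}}{5}$)
$u - U{\left(-126 \right)} = 41079 - - \frac{4 \left(-126\right)^{2}}{5} = 41079 - \left(- \frac{4}{5}\right) 15876 = 41079 - - \frac{63504}{5} = 41079 + \frac{63504}{5} = \frac{268899}{5}$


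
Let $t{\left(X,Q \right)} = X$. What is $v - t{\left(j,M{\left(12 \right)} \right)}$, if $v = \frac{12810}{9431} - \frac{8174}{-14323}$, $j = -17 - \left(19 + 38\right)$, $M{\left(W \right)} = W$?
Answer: $\frac{10256502386}{135080213} \approx 75.929$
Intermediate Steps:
$j = -74$ ($j = -17 - 57 = -74$)
$v = \frac{260566624}{135080213}$ ($v = 12810 \cdot \frac{1}{9431} - - \frac{8174}{14323} = \frac{12810}{9431} + \frac{8174}{14323} = \frac{260566624}{135080213} \approx 1.929$)
$v - t{\left(j,M{\left(12 \right)} \right)} = \frac{260566624}{135080213} - -74 = \frac{260566624}{135080213} + 74 = \frac{10256502386}{135080213}$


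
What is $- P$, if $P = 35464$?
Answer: $-35464$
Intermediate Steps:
$- P = \left(-1\right) 35464 = -35464$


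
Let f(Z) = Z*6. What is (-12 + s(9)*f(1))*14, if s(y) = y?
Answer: 588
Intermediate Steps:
f(Z) = 6*Z
(-12 + s(9)*f(1))*14 = (-12 + 9*(6*1))*14 = (-12 + 9*6)*14 = (-12 + 54)*14 = 42*14 = 588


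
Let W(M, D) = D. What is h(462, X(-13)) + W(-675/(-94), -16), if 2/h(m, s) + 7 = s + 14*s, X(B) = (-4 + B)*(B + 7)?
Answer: -24366/1523 ≈ -15.999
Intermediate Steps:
X(B) = (-4 + B)*(7 + B)
h(m, s) = 2/(-7 + 15*s) (h(m, s) = 2/(-7 + (s + 14*s)) = 2/(-7 + 15*s))
h(462, X(-13)) + W(-675/(-94), -16) = 2/(-7 + 15*(-28 + (-13)² + 3*(-13))) - 16 = 2/(-7 + 15*(-28 + 169 - 39)) - 16 = 2/(-7 + 15*102) - 16 = 2/(-7 + 1530) - 16 = 2/1523 - 16 = -24366/1523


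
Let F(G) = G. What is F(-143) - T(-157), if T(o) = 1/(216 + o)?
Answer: -8438/59 ≈ -143.02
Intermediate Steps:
F(-143) - T(-157) = -143 - 1/(216 - 157) = -143 - 1/59 = -8438/59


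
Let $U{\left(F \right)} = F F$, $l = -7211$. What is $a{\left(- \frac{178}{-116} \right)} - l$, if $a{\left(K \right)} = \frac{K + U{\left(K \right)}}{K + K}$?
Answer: $\frac{836623}{116} \approx 7212.3$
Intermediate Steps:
$U{\left(F \right)} = F^{2}$
$a{\left(K \right)} = \frac{K + K^{2}}{2 K}$ ($a{\left(K \right)} = \frac{K + K^{2}}{K + K} = \frac{K + K^{2}}{2 K}$)
$a{\left(- \frac{178}{-116} \right)} - l = \left(\frac{1}{2} + \frac{\left(-178\right) \frac{1}{-116}}{2}\right) - -7211 = \left(\frac{1}{2} + \frac{\left(-178\right) \left(- \frac{1}{116}\right)}{2}\right) + 7211 = \left(\frac{1}{2} + \frac{1}{2} \cdot \frac{89}{58}\right) + 7211 = \left(\frac{1}{2} + \frac{89}{116}\right) + 7211 = \frac{147}{116} + 7211 = \frac{836623}{116}$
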